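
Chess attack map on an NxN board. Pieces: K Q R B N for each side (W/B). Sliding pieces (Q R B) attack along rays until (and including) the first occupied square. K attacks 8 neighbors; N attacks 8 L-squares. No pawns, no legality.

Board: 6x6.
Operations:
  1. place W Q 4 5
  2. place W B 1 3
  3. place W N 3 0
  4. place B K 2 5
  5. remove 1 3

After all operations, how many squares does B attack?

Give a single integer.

Op 1: place WQ@(4,5)
Op 2: place WB@(1,3)
Op 3: place WN@(3,0)
Op 4: place BK@(2,5)
Op 5: remove (1,3)
Per-piece attacks for B:
  BK@(2,5): attacks (2,4) (3,5) (1,5) (3,4) (1,4)
Union (5 distinct): (1,4) (1,5) (2,4) (3,4) (3,5)

Answer: 5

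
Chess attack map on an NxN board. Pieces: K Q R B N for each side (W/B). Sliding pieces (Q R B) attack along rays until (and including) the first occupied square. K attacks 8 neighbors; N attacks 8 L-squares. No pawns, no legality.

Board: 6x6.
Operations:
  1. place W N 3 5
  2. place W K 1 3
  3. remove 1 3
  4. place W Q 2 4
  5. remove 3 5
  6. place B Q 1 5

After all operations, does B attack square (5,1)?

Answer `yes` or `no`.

Answer: no

Derivation:
Op 1: place WN@(3,5)
Op 2: place WK@(1,3)
Op 3: remove (1,3)
Op 4: place WQ@(2,4)
Op 5: remove (3,5)
Op 6: place BQ@(1,5)
Per-piece attacks for B:
  BQ@(1,5): attacks (1,4) (1,3) (1,2) (1,1) (1,0) (2,5) (3,5) (4,5) (5,5) (0,5) (2,4) (0,4) [ray(1,-1) blocked at (2,4)]
B attacks (5,1): no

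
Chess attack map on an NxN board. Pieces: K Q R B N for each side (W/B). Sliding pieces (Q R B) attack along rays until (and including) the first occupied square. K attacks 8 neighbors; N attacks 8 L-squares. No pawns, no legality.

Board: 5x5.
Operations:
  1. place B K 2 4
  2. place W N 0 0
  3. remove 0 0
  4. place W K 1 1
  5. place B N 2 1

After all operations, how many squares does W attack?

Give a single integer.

Op 1: place BK@(2,4)
Op 2: place WN@(0,0)
Op 3: remove (0,0)
Op 4: place WK@(1,1)
Op 5: place BN@(2,1)
Per-piece attacks for W:
  WK@(1,1): attacks (1,2) (1,0) (2,1) (0,1) (2,2) (2,0) (0,2) (0,0)
Union (8 distinct): (0,0) (0,1) (0,2) (1,0) (1,2) (2,0) (2,1) (2,2)

Answer: 8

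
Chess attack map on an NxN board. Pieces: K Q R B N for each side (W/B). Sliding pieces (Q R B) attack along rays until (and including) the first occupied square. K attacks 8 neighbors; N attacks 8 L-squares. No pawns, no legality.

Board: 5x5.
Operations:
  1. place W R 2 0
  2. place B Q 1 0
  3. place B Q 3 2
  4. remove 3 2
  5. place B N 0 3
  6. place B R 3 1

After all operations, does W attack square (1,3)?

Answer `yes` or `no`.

Op 1: place WR@(2,0)
Op 2: place BQ@(1,0)
Op 3: place BQ@(3,2)
Op 4: remove (3,2)
Op 5: place BN@(0,3)
Op 6: place BR@(3,1)
Per-piece attacks for W:
  WR@(2,0): attacks (2,1) (2,2) (2,3) (2,4) (3,0) (4,0) (1,0) [ray(-1,0) blocked at (1,0)]
W attacks (1,3): no

Answer: no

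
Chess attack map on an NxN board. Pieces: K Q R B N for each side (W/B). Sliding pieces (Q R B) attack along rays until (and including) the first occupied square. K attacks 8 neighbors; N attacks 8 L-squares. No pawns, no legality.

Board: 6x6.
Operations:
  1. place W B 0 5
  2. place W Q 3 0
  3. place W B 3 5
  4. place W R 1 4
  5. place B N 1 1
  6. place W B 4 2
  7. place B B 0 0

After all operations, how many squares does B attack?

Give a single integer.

Op 1: place WB@(0,5)
Op 2: place WQ@(3,0)
Op 3: place WB@(3,5)
Op 4: place WR@(1,4)
Op 5: place BN@(1,1)
Op 6: place WB@(4,2)
Op 7: place BB@(0,0)
Per-piece attacks for B:
  BB@(0,0): attacks (1,1) [ray(1,1) blocked at (1,1)]
  BN@(1,1): attacks (2,3) (3,2) (0,3) (3,0)
Union (5 distinct): (0,3) (1,1) (2,3) (3,0) (3,2)

Answer: 5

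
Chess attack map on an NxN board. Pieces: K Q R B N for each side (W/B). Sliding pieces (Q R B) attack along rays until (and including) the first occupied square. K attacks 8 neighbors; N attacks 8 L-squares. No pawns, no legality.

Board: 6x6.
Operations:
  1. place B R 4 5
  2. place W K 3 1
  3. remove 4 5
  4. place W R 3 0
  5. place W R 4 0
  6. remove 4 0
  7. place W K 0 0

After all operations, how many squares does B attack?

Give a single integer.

Op 1: place BR@(4,5)
Op 2: place WK@(3,1)
Op 3: remove (4,5)
Op 4: place WR@(3,0)
Op 5: place WR@(4,0)
Op 6: remove (4,0)
Op 7: place WK@(0,0)
Per-piece attacks for B:
Union (0 distinct): (none)

Answer: 0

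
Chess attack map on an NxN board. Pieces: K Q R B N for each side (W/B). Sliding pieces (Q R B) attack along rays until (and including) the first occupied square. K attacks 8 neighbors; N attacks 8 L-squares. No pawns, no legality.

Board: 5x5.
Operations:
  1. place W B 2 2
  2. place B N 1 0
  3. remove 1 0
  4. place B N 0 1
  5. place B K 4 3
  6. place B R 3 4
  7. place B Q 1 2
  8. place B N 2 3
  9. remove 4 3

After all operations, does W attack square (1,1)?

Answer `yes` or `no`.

Answer: yes

Derivation:
Op 1: place WB@(2,2)
Op 2: place BN@(1,0)
Op 3: remove (1,0)
Op 4: place BN@(0,1)
Op 5: place BK@(4,3)
Op 6: place BR@(3,4)
Op 7: place BQ@(1,2)
Op 8: place BN@(2,3)
Op 9: remove (4,3)
Per-piece attacks for W:
  WB@(2,2): attacks (3,3) (4,4) (3,1) (4,0) (1,3) (0,4) (1,1) (0,0)
W attacks (1,1): yes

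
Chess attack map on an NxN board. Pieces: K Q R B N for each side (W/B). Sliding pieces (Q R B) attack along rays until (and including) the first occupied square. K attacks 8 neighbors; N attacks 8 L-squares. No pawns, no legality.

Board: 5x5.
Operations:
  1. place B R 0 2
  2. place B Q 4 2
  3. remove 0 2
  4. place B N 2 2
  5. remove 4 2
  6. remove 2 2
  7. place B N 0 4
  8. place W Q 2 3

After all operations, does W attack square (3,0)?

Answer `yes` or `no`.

Op 1: place BR@(0,2)
Op 2: place BQ@(4,2)
Op 3: remove (0,2)
Op 4: place BN@(2,2)
Op 5: remove (4,2)
Op 6: remove (2,2)
Op 7: place BN@(0,4)
Op 8: place WQ@(2,3)
Per-piece attacks for W:
  WQ@(2,3): attacks (2,4) (2,2) (2,1) (2,0) (3,3) (4,3) (1,3) (0,3) (3,4) (3,2) (4,1) (1,4) (1,2) (0,1)
W attacks (3,0): no

Answer: no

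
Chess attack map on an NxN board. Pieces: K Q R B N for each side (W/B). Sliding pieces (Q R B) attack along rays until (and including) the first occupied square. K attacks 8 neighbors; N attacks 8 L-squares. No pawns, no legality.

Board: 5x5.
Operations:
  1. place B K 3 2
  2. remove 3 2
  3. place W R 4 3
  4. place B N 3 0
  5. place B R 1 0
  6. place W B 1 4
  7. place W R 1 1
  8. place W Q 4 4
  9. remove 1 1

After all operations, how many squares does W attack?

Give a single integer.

Answer: 16

Derivation:
Op 1: place BK@(3,2)
Op 2: remove (3,2)
Op 3: place WR@(4,3)
Op 4: place BN@(3,0)
Op 5: place BR@(1,0)
Op 6: place WB@(1,4)
Op 7: place WR@(1,1)
Op 8: place WQ@(4,4)
Op 9: remove (1,1)
Per-piece attacks for W:
  WB@(1,4): attacks (2,3) (3,2) (4,1) (0,3)
  WR@(4,3): attacks (4,4) (4,2) (4,1) (4,0) (3,3) (2,3) (1,3) (0,3) [ray(0,1) blocked at (4,4)]
  WQ@(4,4): attacks (4,3) (3,4) (2,4) (1,4) (3,3) (2,2) (1,1) (0,0) [ray(0,-1) blocked at (4,3); ray(-1,0) blocked at (1,4)]
Union (16 distinct): (0,0) (0,3) (1,1) (1,3) (1,4) (2,2) (2,3) (2,4) (3,2) (3,3) (3,4) (4,0) (4,1) (4,2) (4,3) (4,4)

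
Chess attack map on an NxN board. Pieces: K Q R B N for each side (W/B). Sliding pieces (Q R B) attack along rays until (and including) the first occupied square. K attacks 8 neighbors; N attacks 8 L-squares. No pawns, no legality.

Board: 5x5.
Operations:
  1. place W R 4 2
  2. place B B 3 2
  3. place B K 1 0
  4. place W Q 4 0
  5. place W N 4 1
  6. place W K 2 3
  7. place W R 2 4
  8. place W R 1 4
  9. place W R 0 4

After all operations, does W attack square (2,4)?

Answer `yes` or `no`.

Op 1: place WR@(4,2)
Op 2: place BB@(3,2)
Op 3: place BK@(1,0)
Op 4: place WQ@(4,0)
Op 5: place WN@(4,1)
Op 6: place WK@(2,3)
Op 7: place WR@(2,4)
Op 8: place WR@(1,4)
Op 9: place WR@(0,4)
Per-piece attacks for W:
  WR@(0,4): attacks (0,3) (0,2) (0,1) (0,0) (1,4) [ray(1,0) blocked at (1,4)]
  WR@(1,4): attacks (1,3) (1,2) (1,1) (1,0) (2,4) (0,4) [ray(0,-1) blocked at (1,0); ray(1,0) blocked at (2,4); ray(-1,0) blocked at (0,4)]
  WK@(2,3): attacks (2,4) (2,2) (3,3) (1,3) (3,4) (3,2) (1,4) (1,2)
  WR@(2,4): attacks (2,3) (3,4) (4,4) (1,4) [ray(0,-1) blocked at (2,3); ray(-1,0) blocked at (1,4)]
  WQ@(4,0): attacks (4,1) (3,0) (2,0) (1,0) (3,1) (2,2) (1,3) (0,4) [ray(0,1) blocked at (4,1); ray(-1,0) blocked at (1,0); ray(-1,1) blocked at (0,4)]
  WN@(4,1): attacks (3,3) (2,2) (2,0)
  WR@(4,2): attacks (4,3) (4,4) (4,1) (3,2) [ray(0,-1) blocked at (4,1); ray(-1,0) blocked at (3,2)]
W attacks (2,4): yes

Answer: yes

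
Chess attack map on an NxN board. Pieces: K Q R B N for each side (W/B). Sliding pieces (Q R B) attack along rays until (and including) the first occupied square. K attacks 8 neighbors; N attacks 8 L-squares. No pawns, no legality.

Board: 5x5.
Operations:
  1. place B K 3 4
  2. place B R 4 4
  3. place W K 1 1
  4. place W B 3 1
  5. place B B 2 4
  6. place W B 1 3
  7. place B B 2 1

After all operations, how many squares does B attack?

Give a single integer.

Answer: 15

Derivation:
Op 1: place BK@(3,4)
Op 2: place BR@(4,4)
Op 3: place WK@(1,1)
Op 4: place WB@(3,1)
Op 5: place BB@(2,4)
Op 6: place WB@(1,3)
Op 7: place BB@(2,1)
Per-piece attacks for B:
  BB@(2,1): attacks (3,2) (4,3) (3,0) (1,2) (0,3) (1,0)
  BB@(2,4): attacks (3,3) (4,2) (1,3) [ray(-1,-1) blocked at (1,3)]
  BK@(3,4): attacks (3,3) (4,4) (2,4) (4,3) (2,3)
  BR@(4,4): attacks (4,3) (4,2) (4,1) (4,0) (3,4) [ray(-1,0) blocked at (3,4)]
Union (15 distinct): (0,3) (1,0) (1,2) (1,3) (2,3) (2,4) (3,0) (3,2) (3,3) (3,4) (4,0) (4,1) (4,2) (4,3) (4,4)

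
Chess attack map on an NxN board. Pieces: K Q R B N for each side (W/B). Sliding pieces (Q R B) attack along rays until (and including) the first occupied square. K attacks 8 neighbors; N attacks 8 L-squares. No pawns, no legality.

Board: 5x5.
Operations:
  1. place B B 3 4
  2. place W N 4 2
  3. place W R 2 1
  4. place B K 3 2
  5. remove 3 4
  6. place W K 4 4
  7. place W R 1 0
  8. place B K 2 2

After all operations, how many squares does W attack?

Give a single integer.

Answer: 17

Derivation:
Op 1: place BB@(3,4)
Op 2: place WN@(4,2)
Op 3: place WR@(2,1)
Op 4: place BK@(3,2)
Op 5: remove (3,4)
Op 6: place WK@(4,4)
Op 7: place WR@(1,0)
Op 8: place BK@(2,2)
Per-piece attacks for W:
  WR@(1,0): attacks (1,1) (1,2) (1,3) (1,4) (2,0) (3,0) (4,0) (0,0)
  WR@(2,1): attacks (2,2) (2,0) (3,1) (4,1) (1,1) (0,1) [ray(0,1) blocked at (2,2)]
  WN@(4,2): attacks (3,4) (2,3) (3,0) (2,1)
  WK@(4,4): attacks (4,3) (3,4) (3,3)
Union (17 distinct): (0,0) (0,1) (1,1) (1,2) (1,3) (1,4) (2,0) (2,1) (2,2) (2,3) (3,0) (3,1) (3,3) (3,4) (4,0) (4,1) (4,3)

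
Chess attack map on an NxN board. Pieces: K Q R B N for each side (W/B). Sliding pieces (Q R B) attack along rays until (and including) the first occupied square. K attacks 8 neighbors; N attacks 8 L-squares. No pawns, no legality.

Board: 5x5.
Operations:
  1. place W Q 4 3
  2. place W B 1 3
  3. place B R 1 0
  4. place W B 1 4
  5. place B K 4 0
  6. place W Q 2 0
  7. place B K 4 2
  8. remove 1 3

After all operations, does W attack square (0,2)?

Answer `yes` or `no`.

Op 1: place WQ@(4,3)
Op 2: place WB@(1,3)
Op 3: place BR@(1,0)
Op 4: place WB@(1,4)
Op 5: place BK@(4,0)
Op 6: place WQ@(2,0)
Op 7: place BK@(4,2)
Op 8: remove (1,3)
Per-piece attacks for W:
  WB@(1,4): attacks (2,3) (3,2) (4,1) (0,3)
  WQ@(2,0): attacks (2,1) (2,2) (2,3) (2,4) (3,0) (4,0) (1,0) (3,1) (4,2) (1,1) (0,2) [ray(1,0) blocked at (4,0); ray(-1,0) blocked at (1,0); ray(1,1) blocked at (4,2)]
  WQ@(4,3): attacks (4,4) (4,2) (3,3) (2,3) (1,3) (0,3) (3,4) (3,2) (2,1) (1,0) [ray(0,-1) blocked at (4,2); ray(-1,-1) blocked at (1,0)]
W attacks (0,2): yes

Answer: yes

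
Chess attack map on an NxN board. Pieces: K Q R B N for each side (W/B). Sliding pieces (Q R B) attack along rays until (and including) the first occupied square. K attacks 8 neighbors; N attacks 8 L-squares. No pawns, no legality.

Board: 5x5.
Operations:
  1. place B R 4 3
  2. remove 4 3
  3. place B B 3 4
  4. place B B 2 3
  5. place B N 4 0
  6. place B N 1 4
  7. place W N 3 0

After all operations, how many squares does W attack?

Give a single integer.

Answer: 3

Derivation:
Op 1: place BR@(4,3)
Op 2: remove (4,3)
Op 3: place BB@(3,4)
Op 4: place BB@(2,3)
Op 5: place BN@(4,0)
Op 6: place BN@(1,4)
Op 7: place WN@(3,0)
Per-piece attacks for W:
  WN@(3,0): attacks (4,2) (2,2) (1,1)
Union (3 distinct): (1,1) (2,2) (4,2)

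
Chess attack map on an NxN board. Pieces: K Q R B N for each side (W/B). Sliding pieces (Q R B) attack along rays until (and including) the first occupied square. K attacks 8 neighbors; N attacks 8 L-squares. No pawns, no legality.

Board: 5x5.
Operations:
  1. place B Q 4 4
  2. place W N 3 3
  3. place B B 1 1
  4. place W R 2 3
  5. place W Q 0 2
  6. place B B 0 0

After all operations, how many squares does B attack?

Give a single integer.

Answer: 14

Derivation:
Op 1: place BQ@(4,4)
Op 2: place WN@(3,3)
Op 3: place BB@(1,1)
Op 4: place WR@(2,3)
Op 5: place WQ@(0,2)
Op 6: place BB@(0,0)
Per-piece attacks for B:
  BB@(0,0): attacks (1,1) [ray(1,1) blocked at (1,1)]
  BB@(1,1): attacks (2,2) (3,3) (2,0) (0,2) (0,0) [ray(1,1) blocked at (3,3); ray(-1,1) blocked at (0,2); ray(-1,-1) blocked at (0,0)]
  BQ@(4,4): attacks (4,3) (4,2) (4,1) (4,0) (3,4) (2,4) (1,4) (0,4) (3,3) [ray(-1,-1) blocked at (3,3)]
Union (14 distinct): (0,0) (0,2) (0,4) (1,1) (1,4) (2,0) (2,2) (2,4) (3,3) (3,4) (4,0) (4,1) (4,2) (4,3)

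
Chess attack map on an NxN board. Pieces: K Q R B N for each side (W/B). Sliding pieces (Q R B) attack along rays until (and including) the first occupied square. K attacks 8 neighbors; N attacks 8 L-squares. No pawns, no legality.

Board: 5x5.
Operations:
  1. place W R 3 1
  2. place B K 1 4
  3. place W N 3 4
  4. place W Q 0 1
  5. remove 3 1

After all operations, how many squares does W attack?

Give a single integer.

Op 1: place WR@(3,1)
Op 2: place BK@(1,4)
Op 3: place WN@(3,4)
Op 4: place WQ@(0,1)
Op 5: remove (3,1)
Per-piece attacks for W:
  WQ@(0,1): attacks (0,2) (0,3) (0,4) (0,0) (1,1) (2,1) (3,1) (4,1) (1,2) (2,3) (3,4) (1,0) [ray(1,1) blocked at (3,4)]
  WN@(3,4): attacks (4,2) (2,2) (1,3)
Union (15 distinct): (0,0) (0,2) (0,3) (0,4) (1,0) (1,1) (1,2) (1,3) (2,1) (2,2) (2,3) (3,1) (3,4) (4,1) (4,2)

Answer: 15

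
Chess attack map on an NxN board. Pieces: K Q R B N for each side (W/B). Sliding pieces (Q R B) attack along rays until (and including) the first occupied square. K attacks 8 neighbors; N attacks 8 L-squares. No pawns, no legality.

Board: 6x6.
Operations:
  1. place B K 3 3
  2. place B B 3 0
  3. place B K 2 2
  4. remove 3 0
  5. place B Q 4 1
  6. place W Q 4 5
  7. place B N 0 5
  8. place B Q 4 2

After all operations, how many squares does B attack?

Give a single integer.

Answer: 26

Derivation:
Op 1: place BK@(3,3)
Op 2: place BB@(3,0)
Op 3: place BK@(2,2)
Op 4: remove (3,0)
Op 5: place BQ@(4,1)
Op 6: place WQ@(4,5)
Op 7: place BN@(0,5)
Op 8: place BQ@(4,2)
Per-piece attacks for B:
  BN@(0,5): attacks (1,3) (2,4)
  BK@(2,2): attacks (2,3) (2,1) (3,2) (1,2) (3,3) (3,1) (1,3) (1,1)
  BK@(3,3): attacks (3,4) (3,2) (4,3) (2,3) (4,4) (4,2) (2,4) (2,2)
  BQ@(4,1): attacks (4,2) (4,0) (5,1) (3,1) (2,1) (1,1) (0,1) (5,2) (5,0) (3,2) (2,3) (1,4) (0,5) (3,0) [ray(0,1) blocked at (4,2); ray(-1,1) blocked at (0,5)]
  BQ@(4,2): attacks (4,3) (4,4) (4,5) (4,1) (5,2) (3,2) (2,2) (5,3) (5,1) (3,3) (3,1) (2,0) [ray(0,1) blocked at (4,5); ray(0,-1) blocked at (4,1); ray(-1,0) blocked at (2,2); ray(-1,1) blocked at (3,3)]
Union (26 distinct): (0,1) (0,5) (1,1) (1,2) (1,3) (1,4) (2,0) (2,1) (2,2) (2,3) (2,4) (3,0) (3,1) (3,2) (3,3) (3,4) (4,0) (4,1) (4,2) (4,3) (4,4) (4,5) (5,0) (5,1) (5,2) (5,3)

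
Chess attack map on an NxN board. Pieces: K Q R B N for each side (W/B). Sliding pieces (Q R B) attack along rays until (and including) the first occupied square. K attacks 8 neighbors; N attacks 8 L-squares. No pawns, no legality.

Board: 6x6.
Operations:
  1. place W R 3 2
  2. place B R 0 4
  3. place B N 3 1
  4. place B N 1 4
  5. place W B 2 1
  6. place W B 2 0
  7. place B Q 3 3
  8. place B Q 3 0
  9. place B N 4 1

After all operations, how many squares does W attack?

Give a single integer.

Answer: 12

Derivation:
Op 1: place WR@(3,2)
Op 2: place BR@(0,4)
Op 3: place BN@(3,1)
Op 4: place BN@(1,4)
Op 5: place WB@(2,1)
Op 6: place WB@(2,0)
Op 7: place BQ@(3,3)
Op 8: place BQ@(3,0)
Op 9: place BN@(4,1)
Per-piece attacks for W:
  WB@(2,0): attacks (3,1) (1,1) (0,2) [ray(1,1) blocked at (3,1)]
  WB@(2,1): attacks (3,2) (3,0) (1,2) (0,3) (1,0) [ray(1,1) blocked at (3,2); ray(1,-1) blocked at (3,0)]
  WR@(3,2): attacks (3,3) (3,1) (4,2) (5,2) (2,2) (1,2) (0,2) [ray(0,1) blocked at (3,3); ray(0,-1) blocked at (3,1)]
Union (12 distinct): (0,2) (0,3) (1,0) (1,1) (1,2) (2,2) (3,0) (3,1) (3,2) (3,3) (4,2) (5,2)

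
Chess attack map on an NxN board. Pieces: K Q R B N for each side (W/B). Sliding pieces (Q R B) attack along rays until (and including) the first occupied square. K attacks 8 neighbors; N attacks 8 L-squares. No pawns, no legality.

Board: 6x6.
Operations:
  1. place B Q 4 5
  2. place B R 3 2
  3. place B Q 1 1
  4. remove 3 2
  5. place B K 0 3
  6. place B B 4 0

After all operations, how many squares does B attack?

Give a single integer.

Answer: 27

Derivation:
Op 1: place BQ@(4,5)
Op 2: place BR@(3,2)
Op 3: place BQ@(1,1)
Op 4: remove (3,2)
Op 5: place BK@(0,3)
Op 6: place BB@(4,0)
Per-piece attacks for B:
  BK@(0,3): attacks (0,4) (0,2) (1,3) (1,4) (1,2)
  BQ@(1,1): attacks (1,2) (1,3) (1,4) (1,5) (1,0) (2,1) (3,1) (4,1) (5,1) (0,1) (2,2) (3,3) (4,4) (5,5) (2,0) (0,2) (0,0)
  BB@(4,0): attacks (5,1) (3,1) (2,2) (1,3) (0,4)
  BQ@(4,5): attacks (4,4) (4,3) (4,2) (4,1) (4,0) (5,5) (3,5) (2,5) (1,5) (0,5) (5,4) (3,4) (2,3) (1,2) (0,1) [ray(0,-1) blocked at (4,0)]
Union (27 distinct): (0,0) (0,1) (0,2) (0,4) (0,5) (1,0) (1,2) (1,3) (1,4) (1,5) (2,0) (2,1) (2,2) (2,3) (2,5) (3,1) (3,3) (3,4) (3,5) (4,0) (4,1) (4,2) (4,3) (4,4) (5,1) (5,4) (5,5)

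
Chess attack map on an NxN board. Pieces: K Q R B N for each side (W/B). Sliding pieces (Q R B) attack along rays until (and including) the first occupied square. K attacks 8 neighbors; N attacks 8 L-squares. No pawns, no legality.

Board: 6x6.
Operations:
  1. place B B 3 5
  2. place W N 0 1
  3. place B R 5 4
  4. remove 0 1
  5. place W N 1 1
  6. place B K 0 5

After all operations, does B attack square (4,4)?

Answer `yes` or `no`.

Answer: yes

Derivation:
Op 1: place BB@(3,5)
Op 2: place WN@(0,1)
Op 3: place BR@(5,4)
Op 4: remove (0,1)
Op 5: place WN@(1,1)
Op 6: place BK@(0,5)
Per-piece attacks for B:
  BK@(0,5): attacks (0,4) (1,5) (1,4)
  BB@(3,5): attacks (4,4) (5,3) (2,4) (1,3) (0,2)
  BR@(5,4): attacks (5,5) (5,3) (5,2) (5,1) (5,0) (4,4) (3,4) (2,4) (1,4) (0,4)
B attacks (4,4): yes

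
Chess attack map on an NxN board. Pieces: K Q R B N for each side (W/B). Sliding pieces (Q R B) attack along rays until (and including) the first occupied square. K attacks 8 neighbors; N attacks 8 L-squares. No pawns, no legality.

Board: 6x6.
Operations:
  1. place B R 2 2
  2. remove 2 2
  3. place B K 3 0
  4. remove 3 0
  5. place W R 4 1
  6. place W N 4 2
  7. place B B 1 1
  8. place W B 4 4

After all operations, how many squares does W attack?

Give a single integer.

Answer: 16

Derivation:
Op 1: place BR@(2,2)
Op 2: remove (2,2)
Op 3: place BK@(3,0)
Op 4: remove (3,0)
Op 5: place WR@(4,1)
Op 6: place WN@(4,2)
Op 7: place BB@(1,1)
Op 8: place WB@(4,4)
Per-piece attacks for W:
  WR@(4,1): attacks (4,2) (4,0) (5,1) (3,1) (2,1) (1,1) [ray(0,1) blocked at (4,2); ray(-1,0) blocked at (1,1)]
  WN@(4,2): attacks (5,4) (3,4) (2,3) (5,0) (3,0) (2,1)
  WB@(4,4): attacks (5,5) (5,3) (3,5) (3,3) (2,2) (1,1) [ray(-1,-1) blocked at (1,1)]
Union (16 distinct): (1,1) (2,1) (2,2) (2,3) (3,0) (3,1) (3,3) (3,4) (3,5) (4,0) (4,2) (5,0) (5,1) (5,3) (5,4) (5,5)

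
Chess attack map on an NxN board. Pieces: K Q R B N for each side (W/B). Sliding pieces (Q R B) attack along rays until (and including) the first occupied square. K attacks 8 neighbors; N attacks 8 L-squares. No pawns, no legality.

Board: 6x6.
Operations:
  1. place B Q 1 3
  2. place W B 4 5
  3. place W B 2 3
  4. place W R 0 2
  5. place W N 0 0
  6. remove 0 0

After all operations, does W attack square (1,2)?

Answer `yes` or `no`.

Answer: yes

Derivation:
Op 1: place BQ@(1,3)
Op 2: place WB@(4,5)
Op 3: place WB@(2,3)
Op 4: place WR@(0,2)
Op 5: place WN@(0,0)
Op 6: remove (0,0)
Per-piece attacks for W:
  WR@(0,2): attacks (0,3) (0,4) (0,5) (0,1) (0,0) (1,2) (2,2) (3,2) (4,2) (5,2)
  WB@(2,3): attacks (3,4) (4,5) (3,2) (4,1) (5,0) (1,4) (0,5) (1,2) (0,1) [ray(1,1) blocked at (4,5)]
  WB@(4,5): attacks (5,4) (3,4) (2,3) [ray(-1,-1) blocked at (2,3)]
W attacks (1,2): yes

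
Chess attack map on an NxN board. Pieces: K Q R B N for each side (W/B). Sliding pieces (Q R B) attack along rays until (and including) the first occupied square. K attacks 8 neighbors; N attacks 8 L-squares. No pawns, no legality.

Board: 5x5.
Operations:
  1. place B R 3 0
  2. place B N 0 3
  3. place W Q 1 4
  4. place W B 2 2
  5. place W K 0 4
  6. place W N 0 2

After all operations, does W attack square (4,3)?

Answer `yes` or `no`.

Answer: no

Derivation:
Op 1: place BR@(3,0)
Op 2: place BN@(0,3)
Op 3: place WQ@(1,4)
Op 4: place WB@(2,2)
Op 5: place WK@(0,4)
Op 6: place WN@(0,2)
Per-piece attacks for W:
  WN@(0,2): attacks (1,4) (2,3) (1,0) (2,1)
  WK@(0,4): attacks (0,3) (1,4) (1,3)
  WQ@(1,4): attacks (1,3) (1,2) (1,1) (1,0) (2,4) (3,4) (4,4) (0,4) (2,3) (3,2) (4,1) (0,3) [ray(-1,0) blocked at (0,4); ray(-1,-1) blocked at (0,3)]
  WB@(2,2): attacks (3,3) (4,4) (3,1) (4,0) (1,3) (0,4) (1,1) (0,0) [ray(-1,1) blocked at (0,4)]
W attacks (4,3): no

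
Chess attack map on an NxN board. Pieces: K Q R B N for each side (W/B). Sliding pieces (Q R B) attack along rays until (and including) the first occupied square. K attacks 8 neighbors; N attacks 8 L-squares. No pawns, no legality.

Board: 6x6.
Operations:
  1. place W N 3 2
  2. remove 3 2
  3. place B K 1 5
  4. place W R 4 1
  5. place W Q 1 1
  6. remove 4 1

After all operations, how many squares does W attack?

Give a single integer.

Op 1: place WN@(3,2)
Op 2: remove (3,2)
Op 3: place BK@(1,5)
Op 4: place WR@(4,1)
Op 5: place WQ@(1,1)
Op 6: remove (4,1)
Per-piece attacks for W:
  WQ@(1,1): attacks (1,2) (1,3) (1,4) (1,5) (1,0) (2,1) (3,1) (4,1) (5,1) (0,1) (2,2) (3,3) (4,4) (5,5) (2,0) (0,2) (0,0) [ray(0,1) blocked at (1,5)]
Union (17 distinct): (0,0) (0,1) (0,2) (1,0) (1,2) (1,3) (1,4) (1,5) (2,0) (2,1) (2,2) (3,1) (3,3) (4,1) (4,4) (5,1) (5,5)

Answer: 17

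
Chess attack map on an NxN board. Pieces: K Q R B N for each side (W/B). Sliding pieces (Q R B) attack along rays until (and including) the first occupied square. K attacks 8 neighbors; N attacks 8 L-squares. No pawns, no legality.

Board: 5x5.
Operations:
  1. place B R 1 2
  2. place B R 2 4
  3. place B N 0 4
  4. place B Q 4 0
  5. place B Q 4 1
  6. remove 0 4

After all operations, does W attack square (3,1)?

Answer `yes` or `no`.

Answer: no

Derivation:
Op 1: place BR@(1,2)
Op 2: place BR@(2,4)
Op 3: place BN@(0,4)
Op 4: place BQ@(4,0)
Op 5: place BQ@(4,1)
Op 6: remove (0,4)
Per-piece attacks for W:
W attacks (3,1): no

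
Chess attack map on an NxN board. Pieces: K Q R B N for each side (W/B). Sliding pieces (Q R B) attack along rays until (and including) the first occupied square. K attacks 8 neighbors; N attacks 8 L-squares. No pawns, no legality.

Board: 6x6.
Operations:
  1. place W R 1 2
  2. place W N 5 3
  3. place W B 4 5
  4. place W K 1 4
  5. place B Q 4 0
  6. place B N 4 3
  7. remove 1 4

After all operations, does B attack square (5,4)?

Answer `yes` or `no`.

Answer: no

Derivation:
Op 1: place WR@(1,2)
Op 2: place WN@(5,3)
Op 3: place WB@(4,5)
Op 4: place WK@(1,4)
Op 5: place BQ@(4,0)
Op 6: place BN@(4,3)
Op 7: remove (1,4)
Per-piece attacks for B:
  BQ@(4,0): attacks (4,1) (4,2) (4,3) (5,0) (3,0) (2,0) (1,0) (0,0) (5,1) (3,1) (2,2) (1,3) (0,4) [ray(0,1) blocked at (4,3)]
  BN@(4,3): attacks (5,5) (3,5) (2,4) (5,1) (3,1) (2,2)
B attacks (5,4): no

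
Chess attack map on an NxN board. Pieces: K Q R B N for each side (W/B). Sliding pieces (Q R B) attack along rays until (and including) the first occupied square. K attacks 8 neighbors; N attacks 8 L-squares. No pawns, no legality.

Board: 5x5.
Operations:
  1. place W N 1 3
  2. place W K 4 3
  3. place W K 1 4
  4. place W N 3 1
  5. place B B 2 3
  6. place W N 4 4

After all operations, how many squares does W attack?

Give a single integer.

Op 1: place WN@(1,3)
Op 2: place WK@(4,3)
Op 3: place WK@(1,4)
Op 4: place WN@(3,1)
Op 5: place BB@(2,3)
Op 6: place WN@(4,4)
Per-piece attacks for W:
  WN@(1,3): attacks (3,4) (2,1) (3,2) (0,1)
  WK@(1,4): attacks (1,3) (2,4) (0,4) (2,3) (0,3)
  WN@(3,1): attacks (4,3) (2,3) (1,2) (1,0)
  WK@(4,3): attacks (4,4) (4,2) (3,3) (3,4) (3,2)
  WN@(4,4): attacks (3,2) (2,3)
Union (15 distinct): (0,1) (0,3) (0,4) (1,0) (1,2) (1,3) (2,1) (2,3) (2,4) (3,2) (3,3) (3,4) (4,2) (4,3) (4,4)

Answer: 15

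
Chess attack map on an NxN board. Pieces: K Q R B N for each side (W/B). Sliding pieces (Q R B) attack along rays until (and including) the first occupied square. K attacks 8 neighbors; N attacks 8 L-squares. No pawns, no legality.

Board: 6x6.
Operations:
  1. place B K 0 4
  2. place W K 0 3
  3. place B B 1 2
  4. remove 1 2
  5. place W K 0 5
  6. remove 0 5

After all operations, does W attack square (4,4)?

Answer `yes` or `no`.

Op 1: place BK@(0,4)
Op 2: place WK@(0,3)
Op 3: place BB@(1,2)
Op 4: remove (1,2)
Op 5: place WK@(0,5)
Op 6: remove (0,5)
Per-piece attacks for W:
  WK@(0,3): attacks (0,4) (0,2) (1,3) (1,4) (1,2)
W attacks (4,4): no

Answer: no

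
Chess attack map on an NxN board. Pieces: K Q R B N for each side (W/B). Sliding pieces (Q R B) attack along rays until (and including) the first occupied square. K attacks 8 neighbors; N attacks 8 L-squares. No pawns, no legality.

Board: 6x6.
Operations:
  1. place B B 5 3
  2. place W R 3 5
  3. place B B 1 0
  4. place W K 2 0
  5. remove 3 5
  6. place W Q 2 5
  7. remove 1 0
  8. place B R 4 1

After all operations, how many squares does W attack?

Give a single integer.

Op 1: place BB@(5,3)
Op 2: place WR@(3,5)
Op 3: place BB@(1,0)
Op 4: place WK@(2,0)
Op 5: remove (3,5)
Op 6: place WQ@(2,5)
Op 7: remove (1,0)
Op 8: place BR@(4,1)
Per-piece attacks for W:
  WK@(2,0): attacks (2,1) (3,0) (1,0) (3,1) (1,1)
  WQ@(2,5): attacks (2,4) (2,3) (2,2) (2,1) (2,0) (3,5) (4,5) (5,5) (1,5) (0,5) (3,4) (4,3) (5,2) (1,4) (0,3) [ray(0,-1) blocked at (2,0)]
Union (19 distinct): (0,3) (0,5) (1,0) (1,1) (1,4) (1,5) (2,0) (2,1) (2,2) (2,3) (2,4) (3,0) (3,1) (3,4) (3,5) (4,3) (4,5) (5,2) (5,5)

Answer: 19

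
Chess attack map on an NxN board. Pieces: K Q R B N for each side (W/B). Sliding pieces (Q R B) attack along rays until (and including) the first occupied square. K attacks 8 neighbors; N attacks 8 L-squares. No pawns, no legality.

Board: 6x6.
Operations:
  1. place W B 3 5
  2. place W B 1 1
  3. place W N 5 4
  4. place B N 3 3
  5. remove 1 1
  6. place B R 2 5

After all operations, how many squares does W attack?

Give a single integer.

Answer: 8

Derivation:
Op 1: place WB@(3,5)
Op 2: place WB@(1,1)
Op 3: place WN@(5,4)
Op 4: place BN@(3,3)
Op 5: remove (1,1)
Op 6: place BR@(2,5)
Per-piece attacks for W:
  WB@(3,5): attacks (4,4) (5,3) (2,4) (1,3) (0,2)
  WN@(5,4): attacks (3,5) (4,2) (3,3)
Union (8 distinct): (0,2) (1,3) (2,4) (3,3) (3,5) (4,2) (4,4) (5,3)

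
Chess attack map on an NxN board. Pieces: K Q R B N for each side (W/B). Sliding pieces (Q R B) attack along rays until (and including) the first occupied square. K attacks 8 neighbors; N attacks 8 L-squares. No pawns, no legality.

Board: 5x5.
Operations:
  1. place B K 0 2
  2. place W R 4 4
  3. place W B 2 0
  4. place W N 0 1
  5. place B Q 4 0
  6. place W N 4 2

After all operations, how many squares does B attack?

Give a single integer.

Op 1: place BK@(0,2)
Op 2: place WR@(4,4)
Op 3: place WB@(2,0)
Op 4: place WN@(0,1)
Op 5: place BQ@(4,0)
Op 6: place WN@(4,2)
Per-piece attacks for B:
  BK@(0,2): attacks (0,3) (0,1) (1,2) (1,3) (1,1)
  BQ@(4,0): attacks (4,1) (4,2) (3,0) (2,0) (3,1) (2,2) (1,3) (0,4) [ray(0,1) blocked at (4,2); ray(-1,0) blocked at (2,0)]
Union (12 distinct): (0,1) (0,3) (0,4) (1,1) (1,2) (1,3) (2,0) (2,2) (3,0) (3,1) (4,1) (4,2)

Answer: 12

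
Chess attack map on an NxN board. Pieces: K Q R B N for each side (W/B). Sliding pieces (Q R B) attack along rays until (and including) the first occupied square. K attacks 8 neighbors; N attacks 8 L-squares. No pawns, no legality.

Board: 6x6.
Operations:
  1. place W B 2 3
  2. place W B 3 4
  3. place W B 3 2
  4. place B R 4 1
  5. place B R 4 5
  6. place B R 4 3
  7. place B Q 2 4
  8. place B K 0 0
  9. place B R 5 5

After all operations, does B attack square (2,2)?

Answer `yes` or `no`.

Answer: no

Derivation:
Op 1: place WB@(2,3)
Op 2: place WB@(3,4)
Op 3: place WB@(3,2)
Op 4: place BR@(4,1)
Op 5: place BR@(4,5)
Op 6: place BR@(4,3)
Op 7: place BQ@(2,4)
Op 8: place BK@(0,0)
Op 9: place BR@(5,5)
Per-piece attacks for B:
  BK@(0,0): attacks (0,1) (1,0) (1,1)
  BQ@(2,4): attacks (2,5) (2,3) (3,4) (1,4) (0,4) (3,5) (3,3) (4,2) (5,1) (1,5) (1,3) (0,2) [ray(0,-1) blocked at (2,3); ray(1,0) blocked at (3,4)]
  BR@(4,1): attacks (4,2) (4,3) (4,0) (5,1) (3,1) (2,1) (1,1) (0,1) [ray(0,1) blocked at (4,3)]
  BR@(4,3): attacks (4,4) (4,5) (4,2) (4,1) (5,3) (3,3) (2,3) [ray(0,1) blocked at (4,5); ray(0,-1) blocked at (4,1); ray(-1,0) blocked at (2,3)]
  BR@(4,5): attacks (4,4) (4,3) (5,5) (3,5) (2,5) (1,5) (0,5) [ray(0,-1) blocked at (4,3); ray(1,0) blocked at (5,5)]
  BR@(5,5): attacks (5,4) (5,3) (5,2) (5,1) (5,0) (4,5) [ray(-1,0) blocked at (4,5)]
B attacks (2,2): no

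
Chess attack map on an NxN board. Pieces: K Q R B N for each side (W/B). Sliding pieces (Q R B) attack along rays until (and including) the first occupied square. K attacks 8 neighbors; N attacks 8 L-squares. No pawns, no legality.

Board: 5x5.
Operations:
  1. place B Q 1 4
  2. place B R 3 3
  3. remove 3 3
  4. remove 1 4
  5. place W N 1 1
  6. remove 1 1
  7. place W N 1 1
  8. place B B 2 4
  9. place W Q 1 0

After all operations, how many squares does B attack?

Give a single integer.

Op 1: place BQ@(1,4)
Op 2: place BR@(3,3)
Op 3: remove (3,3)
Op 4: remove (1,4)
Op 5: place WN@(1,1)
Op 6: remove (1,1)
Op 7: place WN@(1,1)
Op 8: place BB@(2,4)
Op 9: place WQ@(1,0)
Per-piece attacks for B:
  BB@(2,4): attacks (3,3) (4,2) (1,3) (0,2)
Union (4 distinct): (0,2) (1,3) (3,3) (4,2)

Answer: 4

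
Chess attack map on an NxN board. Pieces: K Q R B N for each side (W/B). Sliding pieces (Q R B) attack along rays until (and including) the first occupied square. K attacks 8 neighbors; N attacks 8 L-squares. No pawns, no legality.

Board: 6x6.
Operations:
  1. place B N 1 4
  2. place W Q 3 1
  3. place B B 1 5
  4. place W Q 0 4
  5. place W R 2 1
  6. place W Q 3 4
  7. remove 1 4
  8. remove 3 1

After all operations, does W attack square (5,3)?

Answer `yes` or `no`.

Answer: no

Derivation:
Op 1: place BN@(1,4)
Op 2: place WQ@(3,1)
Op 3: place BB@(1,5)
Op 4: place WQ@(0,4)
Op 5: place WR@(2,1)
Op 6: place WQ@(3,4)
Op 7: remove (1,4)
Op 8: remove (3,1)
Per-piece attacks for W:
  WQ@(0,4): attacks (0,5) (0,3) (0,2) (0,1) (0,0) (1,4) (2,4) (3,4) (1,5) (1,3) (2,2) (3,1) (4,0) [ray(1,0) blocked at (3,4); ray(1,1) blocked at (1,5)]
  WR@(2,1): attacks (2,2) (2,3) (2,4) (2,5) (2,0) (3,1) (4,1) (5,1) (1,1) (0,1)
  WQ@(3,4): attacks (3,5) (3,3) (3,2) (3,1) (3,0) (4,4) (5,4) (2,4) (1,4) (0,4) (4,5) (4,3) (5,2) (2,5) (2,3) (1,2) (0,1) [ray(-1,0) blocked at (0,4)]
W attacks (5,3): no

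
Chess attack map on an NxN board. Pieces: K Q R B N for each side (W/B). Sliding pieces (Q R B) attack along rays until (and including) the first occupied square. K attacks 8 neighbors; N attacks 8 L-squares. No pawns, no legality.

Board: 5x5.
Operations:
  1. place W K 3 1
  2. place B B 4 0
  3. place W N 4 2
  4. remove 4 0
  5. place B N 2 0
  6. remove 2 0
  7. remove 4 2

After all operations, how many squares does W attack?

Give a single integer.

Answer: 8

Derivation:
Op 1: place WK@(3,1)
Op 2: place BB@(4,0)
Op 3: place WN@(4,2)
Op 4: remove (4,0)
Op 5: place BN@(2,0)
Op 6: remove (2,0)
Op 7: remove (4,2)
Per-piece attacks for W:
  WK@(3,1): attacks (3,2) (3,0) (4,1) (2,1) (4,2) (4,0) (2,2) (2,0)
Union (8 distinct): (2,0) (2,1) (2,2) (3,0) (3,2) (4,0) (4,1) (4,2)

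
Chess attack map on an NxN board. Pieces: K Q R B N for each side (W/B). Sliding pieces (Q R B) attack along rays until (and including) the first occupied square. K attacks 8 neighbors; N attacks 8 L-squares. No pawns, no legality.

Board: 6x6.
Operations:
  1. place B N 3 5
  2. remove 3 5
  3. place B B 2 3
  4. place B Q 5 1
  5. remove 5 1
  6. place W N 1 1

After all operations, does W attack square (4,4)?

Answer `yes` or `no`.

Op 1: place BN@(3,5)
Op 2: remove (3,5)
Op 3: place BB@(2,3)
Op 4: place BQ@(5,1)
Op 5: remove (5,1)
Op 6: place WN@(1,1)
Per-piece attacks for W:
  WN@(1,1): attacks (2,3) (3,2) (0,3) (3,0)
W attacks (4,4): no

Answer: no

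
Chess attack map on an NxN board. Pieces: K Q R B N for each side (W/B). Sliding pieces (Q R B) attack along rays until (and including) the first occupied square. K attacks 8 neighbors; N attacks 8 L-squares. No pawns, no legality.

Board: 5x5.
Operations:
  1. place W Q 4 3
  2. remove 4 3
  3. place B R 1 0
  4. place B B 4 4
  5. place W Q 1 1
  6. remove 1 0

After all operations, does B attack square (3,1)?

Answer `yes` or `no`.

Answer: no

Derivation:
Op 1: place WQ@(4,3)
Op 2: remove (4,3)
Op 3: place BR@(1,0)
Op 4: place BB@(4,4)
Op 5: place WQ@(1,1)
Op 6: remove (1,0)
Per-piece attacks for B:
  BB@(4,4): attacks (3,3) (2,2) (1,1) [ray(-1,-1) blocked at (1,1)]
B attacks (3,1): no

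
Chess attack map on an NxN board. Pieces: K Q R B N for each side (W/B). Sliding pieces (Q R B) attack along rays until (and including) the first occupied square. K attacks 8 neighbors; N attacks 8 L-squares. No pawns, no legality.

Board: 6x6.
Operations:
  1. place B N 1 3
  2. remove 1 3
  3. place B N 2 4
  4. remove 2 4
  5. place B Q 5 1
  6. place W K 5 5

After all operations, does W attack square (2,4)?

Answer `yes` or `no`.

Answer: no

Derivation:
Op 1: place BN@(1,3)
Op 2: remove (1,3)
Op 3: place BN@(2,4)
Op 4: remove (2,4)
Op 5: place BQ@(5,1)
Op 6: place WK@(5,5)
Per-piece attacks for W:
  WK@(5,5): attacks (5,4) (4,5) (4,4)
W attacks (2,4): no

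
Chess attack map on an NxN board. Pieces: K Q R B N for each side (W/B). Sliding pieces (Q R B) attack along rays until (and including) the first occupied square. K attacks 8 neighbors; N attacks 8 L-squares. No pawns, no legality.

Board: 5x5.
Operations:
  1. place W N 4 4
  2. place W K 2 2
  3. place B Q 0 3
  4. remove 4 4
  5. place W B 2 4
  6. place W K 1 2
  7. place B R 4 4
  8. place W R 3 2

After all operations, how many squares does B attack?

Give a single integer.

Answer: 15

Derivation:
Op 1: place WN@(4,4)
Op 2: place WK@(2,2)
Op 3: place BQ@(0,3)
Op 4: remove (4,4)
Op 5: place WB@(2,4)
Op 6: place WK@(1,2)
Op 7: place BR@(4,4)
Op 8: place WR@(3,2)
Per-piece attacks for B:
  BQ@(0,3): attacks (0,4) (0,2) (0,1) (0,0) (1,3) (2,3) (3,3) (4,3) (1,4) (1,2) [ray(1,-1) blocked at (1,2)]
  BR@(4,4): attacks (4,3) (4,2) (4,1) (4,0) (3,4) (2,4) [ray(-1,0) blocked at (2,4)]
Union (15 distinct): (0,0) (0,1) (0,2) (0,4) (1,2) (1,3) (1,4) (2,3) (2,4) (3,3) (3,4) (4,0) (4,1) (4,2) (4,3)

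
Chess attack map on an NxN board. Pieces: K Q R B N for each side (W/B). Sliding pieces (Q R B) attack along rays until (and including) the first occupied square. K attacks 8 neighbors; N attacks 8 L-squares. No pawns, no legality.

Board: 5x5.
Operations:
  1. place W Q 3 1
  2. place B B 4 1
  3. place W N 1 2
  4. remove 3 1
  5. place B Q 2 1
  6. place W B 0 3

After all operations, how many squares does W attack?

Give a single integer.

Answer: 8

Derivation:
Op 1: place WQ@(3,1)
Op 2: place BB@(4,1)
Op 3: place WN@(1,2)
Op 4: remove (3,1)
Op 5: place BQ@(2,1)
Op 6: place WB@(0,3)
Per-piece attacks for W:
  WB@(0,3): attacks (1,4) (1,2) [ray(1,-1) blocked at (1,2)]
  WN@(1,2): attacks (2,4) (3,3) (0,4) (2,0) (3,1) (0,0)
Union (8 distinct): (0,0) (0,4) (1,2) (1,4) (2,0) (2,4) (3,1) (3,3)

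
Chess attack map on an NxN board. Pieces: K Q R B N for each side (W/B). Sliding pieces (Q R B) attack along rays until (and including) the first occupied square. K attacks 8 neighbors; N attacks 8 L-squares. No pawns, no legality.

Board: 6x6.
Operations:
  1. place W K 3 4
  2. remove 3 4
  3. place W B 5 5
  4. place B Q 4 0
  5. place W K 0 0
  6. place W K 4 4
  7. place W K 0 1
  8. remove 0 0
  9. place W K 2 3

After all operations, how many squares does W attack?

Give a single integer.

Answer: 19

Derivation:
Op 1: place WK@(3,4)
Op 2: remove (3,4)
Op 3: place WB@(5,5)
Op 4: place BQ@(4,0)
Op 5: place WK@(0,0)
Op 6: place WK@(4,4)
Op 7: place WK@(0,1)
Op 8: remove (0,0)
Op 9: place WK@(2,3)
Per-piece attacks for W:
  WK@(0,1): attacks (0,2) (0,0) (1,1) (1,2) (1,0)
  WK@(2,3): attacks (2,4) (2,2) (3,3) (1,3) (3,4) (3,2) (1,4) (1,2)
  WK@(4,4): attacks (4,5) (4,3) (5,4) (3,4) (5,5) (5,3) (3,5) (3,3)
  WB@(5,5): attacks (4,4) [ray(-1,-1) blocked at (4,4)]
Union (19 distinct): (0,0) (0,2) (1,0) (1,1) (1,2) (1,3) (1,4) (2,2) (2,4) (3,2) (3,3) (3,4) (3,5) (4,3) (4,4) (4,5) (5,3) (5,4) (5,5)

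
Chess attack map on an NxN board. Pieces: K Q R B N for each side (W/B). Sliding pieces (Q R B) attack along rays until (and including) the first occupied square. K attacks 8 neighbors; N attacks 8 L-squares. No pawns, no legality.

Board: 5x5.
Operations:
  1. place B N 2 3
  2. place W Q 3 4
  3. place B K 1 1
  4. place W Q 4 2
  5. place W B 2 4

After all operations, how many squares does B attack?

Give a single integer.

Op 1: place BN@(2,3)
Op 2: place WQ@(3,4)
Op 3: place BK@(1,1)
Op 4: place WQ@(4,2)
Op 5: place WB@(2,4)
Per-piece attacks for B:
  BK@(1,1): attacks (1,2) (1,0) (2,1) (0,1) (2,2) (2,0) (0,2) (0,0)
  BN@(2,3): attacks (4,4) (0,4) (3,1) (4,2) (1,1) (0,2)
Union (13 distinct): (0,0) (0,1) (0,2) (0,4) (1,0) (1,1) (1,2) (2,0) (2,1) (2,2) (3,1) (4,2) (4,4)

Answer: 13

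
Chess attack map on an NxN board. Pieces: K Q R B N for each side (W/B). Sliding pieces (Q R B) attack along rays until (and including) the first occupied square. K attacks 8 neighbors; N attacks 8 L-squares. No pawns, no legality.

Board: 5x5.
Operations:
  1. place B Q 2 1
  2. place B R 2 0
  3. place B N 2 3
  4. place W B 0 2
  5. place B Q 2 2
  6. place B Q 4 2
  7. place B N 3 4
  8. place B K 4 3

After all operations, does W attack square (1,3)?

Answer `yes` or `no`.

Answer: yes

Derivation:
Op 1: place BQ@(2,1)
Op 2: place BR@(2,0)
Op 3: place BN@(2,3)
Op 4: place WB@(0,2)
Op 5: place BQ@(2,2)
Op 6: place BQ@(4,2)
Op 7: place BN@(3,4)
Op 8: place BK@(4,3)
Per-piece attacks for W:
  WB@(0,2): attacks (1,3) (2,4) (1,1) (2,0) [ray(1,-1) blocked at (2,0)]
W attacks (1,3): yes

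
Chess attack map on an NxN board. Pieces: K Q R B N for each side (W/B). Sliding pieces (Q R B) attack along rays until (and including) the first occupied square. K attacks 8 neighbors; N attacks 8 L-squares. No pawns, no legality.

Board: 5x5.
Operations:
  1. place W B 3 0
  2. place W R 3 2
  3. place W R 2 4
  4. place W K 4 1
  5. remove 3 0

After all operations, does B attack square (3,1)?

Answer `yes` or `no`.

Op 1: place WB@(3,0)
Op 2: place WR@(3,2)
Op 3: place WR@(2,4)
Op 4: place WK@(4,1)
Op 5: remove (3,0)
Per-piece attacks for B:
B attacks (3,1): no

Answer: no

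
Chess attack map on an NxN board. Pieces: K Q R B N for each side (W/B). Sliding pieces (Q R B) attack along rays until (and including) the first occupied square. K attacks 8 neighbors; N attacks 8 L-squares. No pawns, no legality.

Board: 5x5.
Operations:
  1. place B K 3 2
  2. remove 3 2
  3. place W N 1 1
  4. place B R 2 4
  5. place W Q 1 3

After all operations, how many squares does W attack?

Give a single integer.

Answer: 15

Derivation:
Op 1: place BK@(3,2)
Op 2: remove (3,2)
Op 3: place WN@(1,1)
Op 4: place BR@(2,4)
Op 5: place WQ@(1,3)
Per-piece attacks for W:
  WN@(1,1): attacks (2,3) (3,2) (0,3) (3,0)
  WQ@(1,3): attacks (1,4) (1,2) (1,1) (2,3) (3,3) (4,3) (0,3) (2,4) (2,2) (3,1) (4,0) (0,4) (0,2) [ray(0,-1) blocked at (1,1); ray(1,1) blocked at (2,4)]
Union (15 distinct): (0,2) (0,3) (0,4) (1,1) (1,2) (1,4) (2,2) (2,3) (2,4) (3,0) (3,1) (3,2) (3,3) (4,0) (4,3)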